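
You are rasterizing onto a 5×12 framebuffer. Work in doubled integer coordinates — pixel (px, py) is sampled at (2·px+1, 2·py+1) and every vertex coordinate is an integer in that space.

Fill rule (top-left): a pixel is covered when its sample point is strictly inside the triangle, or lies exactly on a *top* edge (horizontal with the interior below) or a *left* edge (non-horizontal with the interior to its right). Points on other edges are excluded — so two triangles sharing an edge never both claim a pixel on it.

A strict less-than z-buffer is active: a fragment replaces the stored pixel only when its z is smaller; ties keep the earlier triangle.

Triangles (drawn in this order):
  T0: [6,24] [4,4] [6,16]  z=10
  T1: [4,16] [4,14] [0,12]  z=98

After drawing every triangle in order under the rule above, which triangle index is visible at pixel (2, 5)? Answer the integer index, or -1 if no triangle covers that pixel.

T0:
  2·area = 16
  edge (6, 24)→(4, 4): d=(-2,-20) top-left  bias=+0
  edge (4, 4)→(6, 16): d=(2,12) right/bottom  bias=-1
  edge (6, 16)→(6, 24): d=(0,8) right/bottom  bias=-1
    (2,5)@(5, 11): e=[6,2,8] → #
    (3,5)@(7, 11): e=[46,-22,-8] → ·
    (2,6)@(5, 13): e=[2,6,8] → #
    (3,6)@(7, 13): e=[42,-18,-8] → ·
    (2,7)@(5, 15): e=[-2,10,8] → ·
  covered (2 px):
    · · · · ·
    · · · · ·
    · · · · ·
    · · · · ·
    · · · · ·
    · · # · ·
    · · # · ·
    · · · · ·
    · · · · ·
    · · · · ·
    · · · · ·
    · · · · ·
T1:
  2·area = 8  (B↔C swapped to make it positive)
  edge (4, 16)→(0, 12): d=(-4,-4) top-left  bias=+0
  edge (0, 12)→(4, 14): d=(4,2) right/bottom  bias=-1
  edge (4, 14)→(4, 16): d=(0,2) right/bottom  bias=-1
    (0,6)@(1, 13): e=[0,2,6] → #  [on edge]
    (1,6)@(3, 13): e=[8,-2,2] → ·
    (0,7)@(1, 15): e=[-8,10,6] → ·
    (1,7)@(3, 15): e=[0,6,2] → #  [on edge]
    (2,7)@(5, 15): e=[8,2,-2] → ·
    (1,8)@(3, 17): e=[-8,14,2] → ·
    (2,8)@(5, 17): e=[0,10,-2] → ·  [on edge]
    (3,9)@(7, 19): e=[0,14,-6] → ·  [on edge]
    (4,10)@(9, 21): e=[0,18,-10] → ·  [on edge]
  covered (2 px):
    · · · · ·
    · · · · ·
    · · · · ·
    · · · · ·
    · · · · ·
    · · · · ·
    # · · · ·
    · # · · ·
    · · · · ·
    · · · · ·
    · · · · ·
    · · · · ·

Z-buffer (winner per pixel, '.' = empty):
  . . . . .
  . . . . .
  . . . . .
  . . . . .
  . . . . .
  . . 0 . .
  1 . 0 . .
  . 1 . . .
  . . . . .
  . . . . .
  . . . . .
  . . . . .

Final: 0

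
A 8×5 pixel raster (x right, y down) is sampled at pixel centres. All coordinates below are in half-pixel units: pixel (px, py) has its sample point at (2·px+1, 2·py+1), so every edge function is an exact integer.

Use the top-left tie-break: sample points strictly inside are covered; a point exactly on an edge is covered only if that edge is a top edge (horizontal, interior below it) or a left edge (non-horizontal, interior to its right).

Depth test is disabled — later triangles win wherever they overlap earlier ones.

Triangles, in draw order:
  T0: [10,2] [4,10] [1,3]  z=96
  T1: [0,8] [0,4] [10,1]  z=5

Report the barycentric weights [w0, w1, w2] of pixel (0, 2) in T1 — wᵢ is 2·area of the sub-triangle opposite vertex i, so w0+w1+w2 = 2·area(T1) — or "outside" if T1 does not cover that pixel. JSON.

T0:
  2·area = 66
  edge (10, 2)→(4, 10): d=(-6,8) right/bottom  bias=-1
  edge (4, 10)→(1, 3): d=(-3,-7) top-left  bias=+0
  edge (1, 3)→(10, 2): d=(9,-1) top-left  bias=+0
    (0,1)@(1, 3): e=[66,0,0] → █  [on edge]
    (1,1)@(3, 3): e=[50,14,2] → █
    (2,1)@(5, 3): e=[34,28,4] → █
    (3,1)@(7, 3): e=[18,42,6] → █
    (4,1)@(9, 3): e=[2,56,8] → █
    (5,1)@(11, 3): e=[-14,70,10] → ·
    (0,2)@(1, 5): e=[54,-6,18] → ·
    (1,2)@(3, 5): e=[38,8,20] → █
    (4,2)@(9, 5): e=[-10,50,26] → ·
    (1,3)@(3, 7): e=[26,2,38] → █
    (3,3)@(7, 7): e=[-6,30,42] → ·
    (1,4)@(3, 9): e=[14,-4,56] → ·
  covered (10 px):
    · · · · · · · ·
    █ █ █ █ █ · · ·
    · █ █ █ · · · ·
    · █ █ · · · · ·
    · · · · · · · ·
T1:
  2·area = 40
  edge (0, 8)→(0, 4): d=(0,-4) top-left  bias=+0
  edge (0, 4)→(10, 1): d=(10,-3) top-left  bias=+0
  edge (10, 1)→(0, 8): d=(-10,7) right/bottom  bias=-1
    (2,1)@(5, 3): e=[20,5,15] → █
    (3,1)@(7, 3): e=[28,11,1] → █
    (4,1)@(9, 3): e=[36,17,-13] → ·
    (0,2)@(1, 5): e=[4,13,23] → █
    (1,2)@(3, 5): e=[12,19,9] → █
    (2,2)@(5, 5): e=[20,25,-5] → ·
    (3,2)@(7, 5): e=[28,31,-19] → ·
    (0,3)@(1, 7): e=[4,33,3] → █
    (1,3)@(3, 7): e=[12,39,-11] → ·
    (0,4)@(1, 9): e=[4,53,-17] → ·
  covered (5 px):
    · · · · · · · ·
    · · █ █ · · · ·
    █ █ · · · · · ·
    █ · · · · · · ·
    · · · · · · · ·

Final: [13,23,4]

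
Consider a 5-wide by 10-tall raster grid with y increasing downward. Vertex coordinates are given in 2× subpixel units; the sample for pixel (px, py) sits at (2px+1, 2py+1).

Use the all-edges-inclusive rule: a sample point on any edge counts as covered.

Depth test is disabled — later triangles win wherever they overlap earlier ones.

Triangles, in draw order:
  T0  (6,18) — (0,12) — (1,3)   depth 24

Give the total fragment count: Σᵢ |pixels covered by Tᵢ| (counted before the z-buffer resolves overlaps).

T0:
  2·area = 60
  edge (6, 18)→(0, 12): d=(-6,-6) inclusive
  edge (0, 12)→(1, 3): d=(1,-9) inclusive
  edge (1, 3)→(6, 18): d=(5,15) inclusive
    (0,1)@(1, 3): e=[60,0,0] → X  [on edge]
    (1,1)@(3, 3): e=[72,18,-30] → .
    (0,2)@(1, 5): e=[48,2,10] → X
    (1,2)@(3, 5): e=[60,20,-20] → .
    (0,3)@(1, 7): e=[36,4,20] → X
    (1,3)@(3, 7): e=[48,22,-10] → .
    (0,4)@(1, 9): e=[24,6,30] → X
    (1,4)@(3, 9): e=[36,24,0] → X  [on edge]
    (2,4)@(5, 9): e=[48,42,-30] → .
    (0,5)@(1, 11): e=[12,8,40] → X
    (2,5)@(5, 11): e=[36,44,-20] → .
    (0,6)@(1, 13): e=[0,10,50] → X  [on edge]
    (1,7)@(3, 15): e=[0,30,30] → X  [on edge]
    (2,7)@(5, 15): e=[12,48,0] → X  [on edge]
    (2,8)@(5, 17): e=[0,50,10] → X  [on edge]
    (3,9)@(7, 19): e=[0,70,-10] → .  [on edge]
  covered (12 px):
    . . . . .
    X . . . .
    X . . . .
    X . . . .
    X X . . .
    X X . . .
    X X . . .
    . X X . .
    . . X . .
    . . . . .

Result: 12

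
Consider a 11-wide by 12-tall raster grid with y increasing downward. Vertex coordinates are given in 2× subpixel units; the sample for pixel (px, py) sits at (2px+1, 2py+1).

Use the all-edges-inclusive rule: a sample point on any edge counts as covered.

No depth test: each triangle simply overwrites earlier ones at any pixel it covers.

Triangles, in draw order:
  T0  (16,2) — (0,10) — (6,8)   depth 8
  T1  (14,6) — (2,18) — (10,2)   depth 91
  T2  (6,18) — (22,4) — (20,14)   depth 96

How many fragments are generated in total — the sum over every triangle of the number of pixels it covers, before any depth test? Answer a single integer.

T0:
  2·area = 16  (B↔C swapped to make it positive)
  edge (16, 2)→(6, 8): d=(-10,6) inclusive
  edge (6, 8)→(0, 10): d=(-6,2) inclusive
  edge (0, 10)→(16, 2): d=(16,-8) inclusive
    (10,1)@(21, 3): e=[-40,0,56] → ·  [on edge]
    (5,2)@(11, 5): e=[0,8,8] → █  [on edge]
    (6,2)@(13, 5): e=[-12,4,24] → ·
    (7,2)@(15, 5): e=[-24,0,40] → ·  [on edge]
    (3,3)@(7, 7): e=[4,4,8] → █
    (4,3)@(9, 7): e=[-8,0,24] → ·  [on edge]
    (5,3)@(11, 7): e=[-20,-4,40] → ·
    (1,4)@(3, 9): e=[8,0,8] → █  [on edge]
    (2,4)@(5, 9): e=[-4,-4,24] → ·
    (3,4)@(7, 9): e=[-16,-8,40] → ·
    (0,5)@(1, 11): e=[0,-8,24] → ·  [on edge]
    (1,5)@(3, 11): e=[-12,-12,40] → ·
  covered (3 px):
    · · · · · · · · · · ·
    · · · · · · · · · · ·
    · · · · · █ · · · · ·
    · · · █ · · · · · · ·
    · █ · · · · · · · · ·
    · · · · · · · · · · ·
    · · · · · · · · · · ·
    · · · · · · · · · · ·
    · · · · · · · · · · ·
    · · · · · · · · · · ·
    · · · · · · · · · · ·
    · · · · · · · · · · ·
T1:
  2·area = 96
  edge (14, 6)→(2, 18): d=(-12,12) inclusive
  edge (2, 18)→(10, 2): d=(8,-16) inclusive
  edge (10, 2)→(14, 6): d=(4,4) inclusive
    (4,0)@(9, 1): e=[120,-24,0] → ·  [on edge]
    (9,0)@(19, 1): e=[0,136,-40] → ·  [on edge]
    (5,1)@(11, 3): e=[72,24,0] → █  [on edge]
    (6,1)@(13, 3): e=[48,56,-8] → ·
    (8,1)@(17, 3): e=[0,120,-24] → ·  [on edge]
    (4,2)@(9, 5): e=[72,8,16] → █
    (6,2)@(13, 5): e=[24,72,0] → █  [on edge]
    (7,2)@(15, 5): e=[0,104,-8] → ·  [on edge]
    (4,3)@(9, 7): e=[48,24,24] → █
    (6,3)@(13, 7): e=[0,88,8] → █  [on edge]
    (7,3)@(15, 7): e=[-24,120,0] → ·  [on edge]
    (3,4)@(7, 9): e=[48,8,40] → █
    (5,4)@(11, 9): e=[0,72,24] → █  [on edge]
    (8,4)@(17, 9): e=[-72,168,0] → ·  [on edge]
    (4,5)@(9, 11): e=[0,56,40] → █  [on edge]
    (9,5)@(19, 11): e=[-120,216,0] → ·  [on edge]
    (3,6)@(7, 13): e=[0,40,56] → █  [on edge]
    (10,6)@(21, 13): e=[-168,264,0] → ·  [on edge]
    (2,7)@(5, 15): e=[0,24,72] → █  [on edge]
    (1,8)@(3, 17): e=[0,8,88] → █  [on edge]
    (0,9)@(1, 19): e=[0,-8,104] → ·  [on edge]
  covered (16 px):
    · · · · · · · · · · ·
    · · · · · █ · · · · ·
    · · · · █ █ █ · · · ·
    · · · · █ █ █ · · · ·
    · · · █ █ █ · · · · ·
    · · · █ █ · · · · · ·
    · · █ █ · · · · · · ·
    · · █ · · · · · · · ·
    · █ · · · · · · · · ·
    · · · · · · · · · · ·
    · · · · · · · · · · ·
    · · · · · · · · · · ·
T2:
  2·area = 132
  edge (6, 18)→(22, 4): d=(16,-14) inclusive
  edge (22, 4)→(20, 14): d=(-2,10) inclusive
  edge (20, 14)→(6, 18): d=(-14,4) inclusive
    (10,2)@(21, 5): e=[2,8,122] → █
    (9,3)@(19, 7): e=[6,24,102] → █
    (8,4)@(17, 9): e=[10,40,82] → █
    (10,4)@(21, 9): e=[66,0,66] → █  [on edge]
    (7,5)@(15, 11): e=[14,56,62] → █
    (10,5)@(21, 11): e=[98,-4,38] → ·
    (6,6)@(13, 13): e=[18,72,42] → █
    (10,6)@(21, 13): e=[130,-8,10] → ·
    (5,7)@(11, 15): e=[22,88,22] → █
    (8,7)@(17, 15): e=[106,28,-2] → ·
    (9,7)@(19, 15): e=[134,8,-10] → ·
    (4,8)@(9, 17): e=[26,104,2] → █
    (9,9)@(19, 19): e=[198,0,-66] → ·  [on edge]
  covered (17 px):
    · · · · · · · · · · ·
    · · · · · · · · · · ·
    · · · · · · · · · · █
    · · · · · · · · · █ █
    · · · · · · · · █ █ █
    · · · · · · · █ █ █ ·
    · · · · · · █ █ █ █ ·
    · · · · · █ █ █ · · ·
    · · · · █ · · · · · ·
    · · · · · · · · · · ·
    · · · · · · · · · · ·
    · · · · · · · · · · ·

Result: 36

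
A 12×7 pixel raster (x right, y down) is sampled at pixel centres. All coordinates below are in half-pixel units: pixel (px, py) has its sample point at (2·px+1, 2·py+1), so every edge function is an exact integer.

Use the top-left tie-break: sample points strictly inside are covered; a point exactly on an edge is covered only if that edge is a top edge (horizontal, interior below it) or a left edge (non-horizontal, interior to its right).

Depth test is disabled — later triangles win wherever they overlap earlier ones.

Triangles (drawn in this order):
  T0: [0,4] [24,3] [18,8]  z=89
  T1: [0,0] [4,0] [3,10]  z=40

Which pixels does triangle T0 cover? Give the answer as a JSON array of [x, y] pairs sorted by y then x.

T0:
  2·area = 114
  edge (0, 4)→(24, 3): d=(24,-1) top-left  bias=+0
  edge (24, 3)→(18, 8): d=(-6,5) right/bottom  bias=-1
  edge (18, 8)→(0, 4): d=(-18,-4) top-left  bias=+0
    (2,2)@(5, 5): e=[29,83,2] → X
    (3,2)@(7, 5): e=[31,73,10] → X
    (4,2)@(9, 5): e=[33,63,18] → X
    (5,2)@(11, 5): e=[35,53,26] → X
    (6,2)@(13, 5): e=[37,43,34] → X
    (7,2)@(15, 5): e=[39,33,42] → X
    (8,2)@(17, 5): e=[41,23,50] → X
    (9,2)@(19, 5): e=[43,13,58] → X
    (10,2)@(21, 5): e=[45,3,66] → X
    (11,2)@(23, 5): e=[47,-7,74] → .
    (2,3)@(5, 7): e=[77,71,-34] → .
    (3,3)@(7, 7): e=[79,61,-26] → .
  covered (12 px):
    . . . . . . . . . . . .
    . . . . . . . . . . . .
    . . X X X X X X X X X .
    . . . . . . . X X X . .
    . . . . . . . . . . . .
    . . . . . . . . . . . .
    . . . . . . . . . . . .
T1:
  2·area = 40
  edge (0, 0)→(4, 0): d=(4,0) top-left  bias=+0
  edge (4, 0)→(3, 10): d=(-1,10) right/bottom  bias=-1
  edge (3, 10)→(0, 0): d=(-3,-10) top-left  bias=+0
    (0,0)@(1, 1): e=[4,29,7] → X
    (1,0)@(3, 1): e=[4,9,27] → X
    (2,0)@(5, 1): e=[4,-11,47] → .
    (0,1)@(1, 3): e=[12,27,1] → X
    (2,1)@(5, 3): e=[12,-13,41] → .
    (0,2)@(1, 5): e=[20,25,-5] → .
    (1,2)@(3, 5): e=[20,5,15] → X
    (2,2)@(5, 5): e=[20,-15,35] → .
    (1,3)@(3, 7): e=[28,3,9] → X
    (2,3)@(5, 7): e=[28,-17,29] → .
    (1,4)@(3, 9): e=[36,1,3] → X
    (2,4)@(5, 9): e=[36,-19,23] → .
  covered (7 px):
    X X . . . . . . . . . .
    X X . . . . . . . . . .
    . X . . . . . . . . . .
    . X . . . . . . . . . .
    . X . . . . . . . . . .
    . . . . . . . . . . . .
    . . . . . . . . . . . .

Final: [[2,2],[3,2],[4,2],[5,2],[6,2],[7,2],[8,2],[9,2],[10,2],[7,3],[8,3],[9,3]]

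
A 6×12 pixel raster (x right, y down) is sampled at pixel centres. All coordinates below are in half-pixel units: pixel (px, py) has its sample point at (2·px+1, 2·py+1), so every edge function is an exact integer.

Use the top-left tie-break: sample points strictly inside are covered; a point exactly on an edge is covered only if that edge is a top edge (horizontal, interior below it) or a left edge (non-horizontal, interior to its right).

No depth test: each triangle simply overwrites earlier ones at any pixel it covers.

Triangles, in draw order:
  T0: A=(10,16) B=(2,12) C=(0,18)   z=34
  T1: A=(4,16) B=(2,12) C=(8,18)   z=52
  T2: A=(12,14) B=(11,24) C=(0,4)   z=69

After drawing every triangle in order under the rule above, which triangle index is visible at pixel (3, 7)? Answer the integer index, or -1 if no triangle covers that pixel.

T0:
  2·area = 56  (B↔C swapped to make it positive)
  edge (10, 16)→(0, 18): d=(-10,2) right/bottom  bias=-1
  edge (0, 18)→(2, 12): d=(2,-6) top-left  bias=+0
  edge (2, 12)→(10, 16): d=(8,4) right/bottom  bias=-1
    (2,1)@(5, 3): e=[140,0,-84] → ·  [on edge]
    (1,4)@(3, 9): e=[84,0,-28] → ·  [on edge]
    (1,6)@(3, 13): e=[44,8,4] → █
    (2,6)@(5, 13): e=[40,20,-4] → ·
    (0,7)@(1, 15): e=[28,0,28] → █  [on edge]
    (2,7)@(5, 15): e=[20,24,12] → █
    (3,7)@(7, 15): e=[16,36,4] → █
    (4,7)@(9, 15): e=[12,48,-4] → ·
    (0,8)@(1, 17): e=[8,4,44] → █
    (2,8)@(5, 17): e=[0,28,28] → ·  [on edge]
    (3,8)@(7, 17): e=[-4,40,20] → ·
    (0,9)@(1, 19): e=[-12,8,60] → ·
  covered (7 px):
    · · · · · ·
    · · · · · ·
    · · · · · ·
    · · · · · ·
    · · · · · ·
    · · · · · ·
    · █ · · · ·
    █ █ █ █ · ·
    █ █ · · · ·
    · · · · · ·
    · · · · · ·
    · · · · · ·
T1:
  2·area = 12
  edge (4, 16)→(2, 12): d=(-2,-4) top-left  bias=+0
  edge (2, 12)→(8, 18): d=(6,6) right/bottom  bias=-1
  edge (8, 18)→(4, 16): d=(-4,-2) top-left  bias=+0
    (0,5)@(1, 11): e=[-2,0,14] → ·  [on edge]
    (1,6)@(3, 13): e=[2,0,10] → ·  [on edge]
    (2,7)@(5, 15): e=[6,0,6] → ·  [on edge]
    (3,8)@(7, 17): e=[10,0,2] → ·  [on edge]
    (4,9)@(9, 19): e=[14,0,-2] → ·  [on edge]
    (5,10)@(11, 21): e=[18,0,-6] → ·  [on edge]
  covered (0 px):
    · · · · · ·
    · · · · · ·
    · · · · · ·
    · · · · · ·
    · · · · · ·
    · · · · · ·
    · · · · · ·
    · · · · · ·
    · · · · · ·
    · · · · · ·
    · · · · · ·
    · · · · · ·
T2:
  2·area = 130
  edge (12, 14)→(11, 24): d=(-1,10) right/bottom  bias=-1
  edge (11, 24)→(0, 4): d=(-11,-20) top-left  bias=+0
  edge (0, 4)→(12, 14): d=(12,10) right/bottom  bias=-1
    (0,2)@(1, 5): e=[119,9,2] → █
    (1,2)@(3, 5): e=[99,49,-18] → ·
    (0,3)@(1, 7): e=[117,-13,26] → ·
    (1,3)@(3, 7): e=[97,27,6] → █
    (2,3)@(5, 7): e=[77,67,-14] → ·
    (1,4)@(3, 9): e=[95,5,30] → █
    (2,4)@(5, 9): e=[75,45,10] → █
    (3,4)@(7, 9): e=[55,85,-10] → ·
    (1,5)@(3, 11): e=[93,-17,54] → ·
    (2,5)@(5, 11): e=[73,23,34] → █
    (3,5)@(7, 11): e=[53,63,14] → █
    (4,5)@(9, 11): e=[33,103,-6] → ·
  covered (18 px):
    · · · · · ·
    · · · · · ·
    █ · · · · ·
    · █ · · · ·
    · █ █ · · ·
    · · █ █ · ·
    · · █ █ █ ·
    · · · █ █ █
    · · · · █ █
    · · · · █ █
    · · · · · █
    · · · · · █

Z-buffer (winner per pixel, '.' = empty):
  . . . . . .
  . . . . . .
  2 . . . . .
  . 2 . . . .
  . 2 2 . . .
  . . 2 2 . .
  . 0 2 2 2 .
  0 0 0 2 2 2
  0 0 . . 2 2
  . . . . 2 2
  . . . . . 2
  . . . . . 2

Result: 2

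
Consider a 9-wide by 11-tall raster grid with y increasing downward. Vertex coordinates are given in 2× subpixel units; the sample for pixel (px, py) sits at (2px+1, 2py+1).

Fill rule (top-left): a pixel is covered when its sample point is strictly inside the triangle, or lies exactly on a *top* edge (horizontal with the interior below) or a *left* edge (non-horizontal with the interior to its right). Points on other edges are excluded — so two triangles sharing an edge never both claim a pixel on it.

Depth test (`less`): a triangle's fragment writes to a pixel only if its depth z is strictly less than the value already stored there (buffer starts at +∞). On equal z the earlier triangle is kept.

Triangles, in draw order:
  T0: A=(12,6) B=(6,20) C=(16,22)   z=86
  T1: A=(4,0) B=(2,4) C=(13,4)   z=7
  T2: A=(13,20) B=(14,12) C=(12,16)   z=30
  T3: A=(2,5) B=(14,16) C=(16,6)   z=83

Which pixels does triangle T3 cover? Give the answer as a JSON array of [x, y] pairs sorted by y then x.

T0:
  2·area = 152  (B↔C swapped to make it positive)
  edge (12, 6)→(16, 22): d=(4,16) right/bottom  bias=-1
  edge (16, 22)→(6, 20): d=(-10,-2) top-left  bias=+0
  edge (6, 20)→(12, 6): d=(6,-14) top-left  bias=+0
    (5,4)@(11, 9): e=[28,120,4] → #
    (6,4)@(13, 9): e=[-4,124,32] → ·
    (5,5)@(11, 11): e=[36,100,16] → #
    (6,5)@(13, 11): e=[4,104,44] → #
    (7,5)@(15, 11): e=[-28,108,72] → ·
    (4,6)@(9, 13): e=[76,76,0] → #  [on edge]
    (7,6)@(15, 13): e=[-20,88,84] → ·
    (4,7)@(9, 15): e=[84,56,12] → #
    (7,7)@(15, 15): e=[-12,68,96] → ·
    (4,8)@(9, 17): e=[92,36,24] → #
    (7,8)@(15, 17): e=[-4,48,108] → ·
    (0,9)@(1, 19): e=[228,0,-76] → ·  [on edge]
    (5,10)@(11, 21): e=[76,0,76] → #  [on edge]
  covered (20 px):
    · · · · · · · · ·
    · · · · · · · · ·
    · · · · · · · · ·
    · · · · · · · · ·
    · · · · · # · · ·
    · · · · · # # · ·
    · · · · # # # · ·
    · · · · # # # · ·
    · · · · # # # · ·
    · · · # # # # # ·
    · · · · · # # # ·
T1:
  2·area = 44  (B↔C swapped to make it positive)
  edge (4, 0)→(13, 4): d=(9,4) right/bottom  bias=-1
  edge (13, 4)→(2, 4): d=(-11,0) right/bottom  bias=-1
  edge (2, 4)→(4, 0): d=(2,-4) top-left  bias=+0
    (2,0)@(5, 1): e=[5,33,6] → #
    (3,0)@(7, 1): e=[-3,33,14] → ·
    (1,1)@(3, 3): e=[31,11,2] → #
    (3,1)@(7, 3): e=[15,11,18] → #
    (4,1)@(9, 3): e=[7,11,26] → #
    (5,1)@(11, 3): e=[-1,11,34] → ·
    (1,2)@(3, 5): e=[49,-11,6] → ·
    (2,2)@(5, 5): e=[41,-11,14] → ·
    (3,2)@(7, 5): e=[33,-11,22] → ·
    (4,2)@(9, 5): e=[25,-11,30] → ·
  covered (5 px):
    · · # · · · · · ·
    · # # # # · · · ·
    · · · · · · · · ·
    · · · · · · · · ·
    · · · · · · · · ·
    · · · · · · · · ·
    · · · · · · · · ·
    · · · · · · · · ·
    · · · · · · · · ·
    · · · · · · · · ·
    · · · · · · · · ·
T2:
  2·area = 12  (B↔C swapped to make it positive)
  edge (13, 20)→(12, 16): d=(-1,-4) top-left  bias=+0
  edge (12, 16)→(14, 12): d=(2,-4) top-left  bias=+0
  edge (14, 12)→(13, 20): d=(-1,8) right/bottom  bias=-1
    (6,7)@(13, 15): e=[5,2,5] → #
    (7,7)@(15, 15): e=[13,10,-11] → ·
    (6,8)@(13, 17): e=[3,6,3] → #
    (7,8)@(15, 17): e=[11,14,-13] → ·
    (6,9)@(13, 19): e=[1,10,1] → #
    (7,9)@(15, 19): e=[9,18,-15] → ·
    (6,10)@(13, 21): e=[-1,14,-1] → ·
  covered (3 px):
    · · · · · · · · ·
    · · · · · · · · ·
    · · · · · · · · ·
    · · · · · · · · ·
    · · · · · · · · ·
    · · · · · · · · ·
    · · · · · · · · ·
    · · · · · · # · ·
    · · · · · · # · ·
    · · · · · · # · ·
    · · · · · · · · ·
T3:
  2·area = 142  (B↔C swapped to make it positive)
  edge (2, 5)→(16, 6): d=(14,1) right/bottom  bias=-1
  edge (16, 6)→(14, 16): d=(-2,10) right/bottom  bias=-1
  edge (14, 16)→(2, 5): d=(-12,-11) top-left  bias=+0
    (8,0)@(17, 1): e=[-71,0,213] → ·  [on edge]
    (2,3)@(5, 7): e=[25,108,9] → #
    (3,3)@(7, 7): e=[23,88,31] → #
    (4,3)@(9, 7): e=[21,68,53] → #
    (5,3)@(11, 7): e=[19,48,75] → #
    (6,3)@(13, 7): e=[17,28,97] → #
    (7,3)@(15, 7): e=[15,8,119] → #
    (8,3)@(17, 7): e=[13,-12,141] → ·
    (2,4)@(5, 9): e=[53,104,-15] → ·
    (3,4)@(7, 9): e=[51,84,7] → #
    (8,4)@(17, 9): e=[41,-16,117] → ·
    (3,5)@(7, 11): e=[79,80,-17] → ·
    (7,5)@(15, 11): e=[71,0,71] → ·  [on edge]
    (6,10)@(13, 21): e=[213,0,-71] → ·  [on edge]
  covered (17 px):
    · · · · · · · · ·
    · · · · · · · · ·
    · · · · · · · · ·
    · · # # # # # # ·
    · · · # # # # # ·
    · · · · # # # · ·
    · · · · · # # · ·
    · · · · · · # · ·
    · · · · · · · · ·
    · · · · · · · · ·
    · · · · · · · · ·

Final: [[2,3],[3,3],[4,3],[5,3],[6,3],[7,3],[3,4],[4,4],[5,4],[6,4],[7,4],[4,5],[5,5],[6,5],[5,6],[6,6],[6,7]]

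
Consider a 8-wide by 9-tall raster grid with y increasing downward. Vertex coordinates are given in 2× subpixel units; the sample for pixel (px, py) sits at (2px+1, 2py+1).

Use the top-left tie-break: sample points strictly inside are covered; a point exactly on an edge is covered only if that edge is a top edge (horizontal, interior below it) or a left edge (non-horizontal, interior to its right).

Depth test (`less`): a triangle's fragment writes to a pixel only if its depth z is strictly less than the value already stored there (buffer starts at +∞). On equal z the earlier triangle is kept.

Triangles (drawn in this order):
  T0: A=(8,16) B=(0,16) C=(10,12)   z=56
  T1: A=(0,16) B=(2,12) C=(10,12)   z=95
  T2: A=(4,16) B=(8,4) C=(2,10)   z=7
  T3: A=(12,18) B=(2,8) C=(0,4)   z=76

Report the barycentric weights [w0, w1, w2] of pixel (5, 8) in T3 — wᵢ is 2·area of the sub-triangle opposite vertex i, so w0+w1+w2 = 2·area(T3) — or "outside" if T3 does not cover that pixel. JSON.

T0:
  2·area = 32
  edge (8, 16)→(0, 16): d=(-8,0) right/bottom  bias=-1
  edge (0, 16)→(10, 12): d=(10,-4) top-left  bias=+0
  edge (10, 12)→(8, 16): d=(-2,4) right/bottom  bias=-1
    (4,6)@(9, 13): e=[24,6,2] → X
    (5,6)@(11, 13): e=[24,14,-6] → .
    (1,7)@(3, 15): e=[8,2,22] → X
    (2,7)@(5, 15): e=[8,10,14] → X
    (3,7)@(7, 15): e=[8,18,6] → X
    (4,7)@(9, 15): e=[8,26,-2] → .
    (1,8)@(3, 17): e=[-8,22,18] → .
    (2,8)@(5, 17): e=[-8,30,10] → .
    (3,8)@(7, 17): e=[-8,38,2] → .
  covered (4 px):
    . . . . . . . .
    . . . . . . . .
    . . . . . . . .
    . . . . . . . .
    . . . . . . . .
    . . . . . . . .
    . . . . X . . .
    . X X X . . . .
    . . . . . . . .
T1:
  2·area = 32
  edge (0, 16)→(2, 12): d=(2,-4) top-left  bias=+0
  edge (2, 12)→(10, 12): d=(8,0) top-left  bias=+0
  edge (10, 12)→(0, 16): d=(-10,4) right/bottom  bias=-1
    (1,6)@(3, 13): e=[6,8,18] → X
    (2,6)@(5, 13): e=[14,8,10] → X
    (3,6)@(7, 13): e=[22,8,2] → X
    (4,6)@(9, 13): e=[30,8,-6] → .
    (0,7)@(1, 15): e=[2,24,6] → X
    (1,7)@(3, 15): e=[10,24,-2] → .
    (2,7)@(5, 15): e=[18,24,-10] → .
    (3,7)@(7, 15): e=[26,24,-18] → .
    (0,8)@(1, 17): e=[6,40,-14] → .
  covered (4 px):
    . . . . . . . .
    . . . . . . . .
    . . . . . . . .
    . . . . . . . .
    . . . . . . . .
    . . . . . . . .
    . X X X . . . .
    X . . . . . . .
    . . . . . . . .
T2:
  2·area = 48  (B↔C swapped to make it positive)
  edge (4, 16)→(2, 10): d=(-2,-6) top-left  bias=+0
  edge (2, 10)→(8, 4): d=(6,-6) top-left  bias=+0
  edge (8, 4)→(4, 16): d=(-4,12) right/bottom  bias=-1
    (4,0)@(9, 1): e=[60,-12,0] → .  [on edge]
    (5,0)@(11, 1): e=[72,0,-24] → .  [on edge]
    (4,1)@(9, 3): e=[56,0,-8] → .  [on edge]
    (3,2)@(7, 5): e=[40,0,8] → X  [on edge]
    (4,2)@(9, 5): e=[52,12,-16] → .
    (0,3)@(1, 7): e=[0,-24,72] → .  [on edge]
    (2,3)@(5, 7): e=[24,0,24] → X  [on edge]
    (3,3)@(7, 7): e=[36,12,0] → .  [on edge]
    (1,4)@(3, 9): e=[8,0,40] → X  [on edge]
    (3,4)@(7, 9): e=[32,24,-8] → .
    (0,5)@(1, 11): e=[-8,0,56] → .  [on edge]
    (1,5)@(3, 11): e=[4,12,32] → X
    (1,6)@(3, 13): e=[0,24,24] → X  [on edge]
    (2,6)@(5, 13): e=[12,36,0] → .  [on edge]
  covered (7 px):
    . . . . . . . .
    . . . . . . . .
    . . . X . . . .
    . . X . . . . .
    . X X . . . . .
    . X X . . . . .
    . X . . . . . .
    . . . . . . . .
    . . . . . . . .
T3:
  2·area = 20
  edge (12, 18)→(2, 8): d=(-10,-10) top-left  bias=+0
  edge (2, 8)→(0, 4): d=(-2,-4) top-left  bias=+0
  edge (0, 4)→(12, 18): d=(12,14) right/bottom  bias=-1
    (0,3)@(1, 7): e=[0,-2,22] → .  [on edge]
    (1,4)@(3, 9): e=[0,2,18] → X  [on edge]
    (2,4)@(5, 9): e=[20,10,-10] → .
    (1,5)@(3, 11): e=[-20,-2,42] → .
    (2,5)@(5, 11): e=[0,6,14] → X  [on edge]
    (3,5)@(7, 11): e=[20,14,-14] → .
    (2,6)@(5, 13): e=[-20,2,38] → .
    (3,6)@(7, 13): e=[0,10,10] → X  [on edge]
    (4,6)@(9, 13): e=[20,18,-18] → .
    (3,7)@(7, 15): e=[-20,6,34] → .
    (4,7)@(9, 15): e=[0,14,6] → X  [on edge]
    (5,7)@(11, 15): e=[20,22,-22] → .
    (5,8)@(11, 17): e=[0,18,2] → X  [on edge]
  covered (5 px):
    . . . . . . . .
    . . . . . . . .
    . . . . . . . .
    . . . . . . . .
    . X . . . . . .
    . . X . . . . .
    . . . X . . . .
    . . . . X . . .
    . . . . . X . .

Answer: [18,2,0]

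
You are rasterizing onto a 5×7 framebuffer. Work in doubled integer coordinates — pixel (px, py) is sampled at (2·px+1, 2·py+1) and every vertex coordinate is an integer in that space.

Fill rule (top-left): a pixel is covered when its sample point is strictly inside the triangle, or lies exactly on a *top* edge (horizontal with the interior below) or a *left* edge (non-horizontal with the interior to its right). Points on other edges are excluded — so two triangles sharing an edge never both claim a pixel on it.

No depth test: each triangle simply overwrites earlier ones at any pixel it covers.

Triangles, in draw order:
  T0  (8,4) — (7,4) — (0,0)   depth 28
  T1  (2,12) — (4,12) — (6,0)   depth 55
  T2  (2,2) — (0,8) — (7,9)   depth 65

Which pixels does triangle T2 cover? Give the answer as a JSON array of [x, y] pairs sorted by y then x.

T0:
  2·area = 4
  edge (8, 4)→(7, 4): d=(-1,0) right/bottom  bias=-1
  edge (7, 4)→(0, 0): d=(-7,-4) top-left  bias=+0
  edge (0, 0)→(8, 4): d=(8,4) right/bottom  bias=-1
  covered (0 px):
    · · · · ·
    · · · · ·
    · · · · ·
    · · · · ·
    · · · · ·
    · · · · ·
    · · · · ·
T1:
  2·area = 24  (B↔C swapped to make it positive)
  edge (2, 12)→(6, 0): d=(4,-12) top-left  bias=+0
  edge (6, 0)→(4, 12): d=(-2,12) right/bottom  bias=-1
  edge (4, 12)→(2, 12): d=(-2,0) right/bottom  bias=-1
    (2,1)@(5, 3): e=[0,6,18] → █  [on edge]
    (3,1)@(7, 3): e=[24,-18,18] → ·
    (2,2)@(5, 5): e=[8,2,14] → █
    (3,2)@(7, 5): e=[32,-22,14] → ·
    (2,3)@(5, 7): e=[16,-2,10] → ·
    (1,4)@(3, 9): e=[0,18,6] → █  [on edge]
    (2,4)@(5, 9): e=[24,-6,6] → ·
    (1,5)@(3, 11): e=[8,14,2] → █
    (2,5)@(5, 11): e=[32,-10,2] → ·
    (1,6)@(3, 13): e=[16,10,-2] → ·
  covered (4 px):
    · · · · ·
    · · █ · ·
    · · █ · ·
    · · · · ·
    · █ · · ·
    · █ · · ·
    · · · · ·
T2:
  2·area = 44  (B↔C swapped to make it positive)
  edge (2, 2)→(7, 9): d=(5,7) right/bottom  bias=-1
  edge (7, 9)→(0, 8): d=(-7,-1) top-left  bias=+0
  edge (0, 8)→(2, 2): d=(2,-6) top-left  bias=+0
    (0,2)@(1, 5): e=[22,22,0] → █  [on edge]
    (1,2)@(3, 5): e=[8,24,12] → █
    (2,2)@(5, 5): e=[-6,26,24] → ·
    (0,3)@(1, 7): e=[32,8,4] → █
    (2,3)@(5, 7): e=[4,12,28] → █
    (3,3)@(7, 7): e=[-10,14,40] → ·
    (0,4)@(1, 9): e=[42,-6,8] → ·
    (1,4)@(3, 9): e=[28,-4,20] → ·
    (2,4)@(5, 9): e=[14,-2,32] → ·
    (3,4)@(7, 9): e=[0,0,44] → ·  [on edge]
  covered (5 px):
    · · · · ·
    · · · · ·
    █ █ · · ·
    █ █ █ · ·
    · · · · ·
    · · · · ·
    · · · · ·

Result: [[0,2],[1,2],[0,3],[1,3],[2,3]]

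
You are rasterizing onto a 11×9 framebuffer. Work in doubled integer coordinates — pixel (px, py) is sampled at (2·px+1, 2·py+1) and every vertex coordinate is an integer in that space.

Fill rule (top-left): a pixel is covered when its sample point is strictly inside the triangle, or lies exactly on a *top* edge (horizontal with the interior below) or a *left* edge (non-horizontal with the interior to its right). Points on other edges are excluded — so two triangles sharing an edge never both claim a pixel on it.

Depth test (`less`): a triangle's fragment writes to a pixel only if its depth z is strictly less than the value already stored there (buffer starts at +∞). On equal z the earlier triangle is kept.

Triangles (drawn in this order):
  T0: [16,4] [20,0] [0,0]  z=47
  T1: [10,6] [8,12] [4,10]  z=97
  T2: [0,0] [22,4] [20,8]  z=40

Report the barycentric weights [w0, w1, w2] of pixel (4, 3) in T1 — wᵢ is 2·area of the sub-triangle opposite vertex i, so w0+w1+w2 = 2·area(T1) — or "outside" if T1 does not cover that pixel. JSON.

T0:
  2·area = 80  (B↔C swapped to make it positive)
  edge (16, 4)→(0, 0): d=(-16,-4) top-left  bias=+0
  edge (0, 0)→(20, 0): d=(20,0) top-left  bias=+0
  edge (20, 0)→(16, 4): d=(-4,4) right/bottom  bias=-1
    (2,0)@(5, 1): e=[4,20,56] → X
    (3,0)@(7, 1): e=[12,20,48] → X
    (4,0)@(9, 1): e=[20,20,40] → X
    (5,0)@(11, 1): e=[28,20,32] → X
    (6,0)@(13, 1): e=[36,20,24] → X
    (7,0)@(15, 1): e=[44,20,16] → X
    (8,0)@(17, 1): e=[52,20,8] → X
    (9,0)@(19, 1): e=[60,20,0] → .  [on edge]
    (2,1)@(5, 3): e=[-28,60,48] → .
    (3,1)@(7, 3): e=[-20,60,40] → .
    (4,1)@(9, 3): e=[-12,60,32] → .
    (5,1)@(11, 3): e=[-4,60,24] → .
    (8,1)@(17, 3): e=[20,60,0] → .  [on edge]
    (7,2)@(15, 5): e=[-20,100,0] → .  [on edge]
    (6,3)@(13, 7): e=[-60,140,0] → .  [on edge]
    (5,4)@(11, 9): e=[-100,180,0] → .  [on edge]
    (4,5)@(9, 11): e=[-140,220,0] → .  [on edge]
    (3,6)@(7, 13): e=[-180,260,0] → .  [on edge]
    (2,7)@(5, 15): e=[-220,300,0] → .  [on edge]
    (1,8)@(3, 17): e=[-260,340,0] → .  [on edge]
  covered (9 px):
    . . X X X X X X X . .
    . . . . . . X X . . .
    . . . . . . . . . . .
    . . . . . . . . . . .
    . . . . . . . . . . .
    . . . . . . . . . . .
    . . . . . . . . . . .
    . . . . . . . . . . .
    . . . . . . . . . . .
T1:
  2·area = 28
  edge (10, 6)→(8, 12): d=(-2,6) right/bottom  bias=-1
  edge (8, 12)→(4, 10): d=(-4,-2) top-left  bias=+0
  edge (4, 10)→(10, 6): d=(6,-4) top-left  bias=+0
    (5,1)@(11, 3): e=[0,42,-14] → .  [on edge]
    (4,3)@(9, 7): e=[4,22,2] → X
    (5,3)@(11, 7): e=[-8,26,10] → .
    (3,4)@(7, 9): e=[12,10,6] → X
    (4,4)@(9, 9): e=[0,14,14] → .  [on edge]
    (3,5)@(7, 11): e=[8,2,18] → X
    (4,5)@(9, 11): e=[-4,6,26] → .
    (3,6)@(7, 13): e=[4,-6,30] → .
    (3,7)@(7, 15): e=[0,-14,42] → .  [on edge]
  covered (3 px):
    . . . . . . . . . . .
    . . . . . . . . . . .
    . . . . . . . . . . .
    . . . . X . . . . . .
    . . . X . . . . . . .
    . . . X . . . . . . .
    . . . . . . . . . . .
    . . . . . . . . . . .
    . . . . . . . . . . .
T2:
  2·area = 96
  edge (0, 0)→(22, 4): d=(22,4) right/bottom  bias=-1
  edge (22, 4)→(20, 8): d=(-2,4) right/bottom  bias=-1
  edge (20, 8)→(0, 0): d=(-20,-8) top-left  bias=+0
    (1,0)@(3, 1): e=[10,82,4] → X
    (2,0)@(5, 1): e=[2,74,20] → X
    (3,0)@(7, 1): e=[-6,66,36] → .
    (1,1)@(3, 3): e=[54,78,-36] → .
    (2,1)@(5, 3): e=[46,70,-20] → .
    (4,1)@(9, 3): e=[30,54,12] → X
    (5,1)@(11, 3): e=[22,46,28] → X
    (6,1)@(13, 3): e=[14,38,44] → X
    (7,1)@(15, 3): e=[6,30,60] → X
    (8,1)@(17, 3): e=[-2,22,76] → .
    (4,2)@(9, 5): e=[74,50,-28] → .
    (5,2)@(11, 5): e=[66,42,-12] → .
  covered (12 px):
    . X X . . . . . . . .
    . . . . X X X X . . .
    . . . . . . X X X X X
    . . . . . . . . . X .
    . . . . . . . . . . .
    . . . . . . . . . . .
    . . . . . . . . . . .
    . . . . . . . . . . .
    . . . . . . . . . . .

Final: [22,2,4]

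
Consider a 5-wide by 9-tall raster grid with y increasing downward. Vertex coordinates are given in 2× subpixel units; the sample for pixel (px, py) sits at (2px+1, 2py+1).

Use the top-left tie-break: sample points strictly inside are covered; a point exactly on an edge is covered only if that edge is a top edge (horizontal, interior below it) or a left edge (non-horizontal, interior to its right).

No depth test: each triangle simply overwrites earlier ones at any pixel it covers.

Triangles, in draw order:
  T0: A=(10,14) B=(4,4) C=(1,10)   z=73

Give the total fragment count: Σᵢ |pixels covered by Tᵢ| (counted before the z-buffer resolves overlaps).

T0:
  2·area = 66  (B↔C swapped to make it positive)
  edge (10, 14)→(1, 10): d=(-9,-4) top-left  bias=+0
  edge (1, 10)→(4, 4): d=(3,-6) top-left  bias=+0
  edge (4, 4)→(10, 14): d=(6,10) right/bottom  bias=-1
    (1,3)@(3, 7): e=[35,3,28] → #
    (2,3)@(5, 7): e=[43,15,8] → #
    (3,3)@(7, 7): e=[51,27,-12] → ·
    (1,4)@(3, 9): e=[17,9,40] → #
    (3,4)@(7, 9): e=[33,33,0] → ·  [on edge]
    (1,5)@(3, 11): e=[-1,15,52] → ·
    (2,5)@(5, 11): e=[7,27,32] → #
    (3,5)@(7, 11): e=[15,39,12] → #
    (4,5)@(9, 11): e=[23,51,-8] → ·
    (2,6)@(5, 13): e=[-11,33,44] → ·
    (3,6)@(7, 13): e=[-3,45,24] → ·
    (4,6)@(9, 13): e=[5,57,4] → #
  covered (7 px):
    · · · · ·
    · · · · ·
    · · · · ·
    · # # · ·
    · # # · ·
    · · # # ·
    · · · · #
    · · · · ·
    · · · · ·

Answer: 7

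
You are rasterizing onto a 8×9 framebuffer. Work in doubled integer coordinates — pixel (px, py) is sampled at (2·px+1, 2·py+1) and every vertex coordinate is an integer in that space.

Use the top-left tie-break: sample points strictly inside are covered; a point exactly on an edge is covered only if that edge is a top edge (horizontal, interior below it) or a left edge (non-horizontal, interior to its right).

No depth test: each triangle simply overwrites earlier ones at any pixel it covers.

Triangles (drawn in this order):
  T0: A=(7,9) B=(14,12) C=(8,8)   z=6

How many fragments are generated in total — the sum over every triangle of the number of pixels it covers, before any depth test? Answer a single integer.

T0:
  2·area = 10  (B↔C swapped to make it positive)
  edge (7, 9)→(8, 8): d=(1,-1) top-left  bias=+0
  edge (8, 8)→(14, 12): d=(6,4) right/bottom  bias=-1
  edge (14, 12)→(7, 9): d=(-7,-3) top-left  bias=+0
    (7,0)@(15, 1): e=[0,-70,80] → ·  [on edge]
    (6,1)@(13, 3): e=[0,-50,60] → ·  [on edge]
    (5,2)@(11, 5): e=[0,-30,40] → ·  [on edge]
    (4,3)@(9, 7): e=[0,-10,20] → ·  [on edge]
    (3,4)@(7, 9): e=[0,10,0] → █  [on edge]
    (4,4)@(9, 9): e=[2,2,6] → █
    (5,4)@(11, 9): e=[4,-6,12] → ·
    (2,5)@(5, 11): e=[0,30,-20] → ·  [on edge]
    (3,5)@(7, 11): e=[2,22,-14] → ·
    (4,5)@(9, 11): e=[4,14,-8] → ·
    (1,6)@(3, 13): e=[0,50,-40] → ·  [on edge]
    (0,7)@(1, 15): e=[0,70,-60] → ·  [on edge]
  covered (2 px):
    · · · · · · · ·
    · · · · · · · ·
    · · · · · · · ·
    · · · · · · · ·
    · · · █ █ · · ·
    · · · · · · · ·
    · · · · · · · ·
    · · · · · · · ·
    · · · · · · · ·

Answer: 2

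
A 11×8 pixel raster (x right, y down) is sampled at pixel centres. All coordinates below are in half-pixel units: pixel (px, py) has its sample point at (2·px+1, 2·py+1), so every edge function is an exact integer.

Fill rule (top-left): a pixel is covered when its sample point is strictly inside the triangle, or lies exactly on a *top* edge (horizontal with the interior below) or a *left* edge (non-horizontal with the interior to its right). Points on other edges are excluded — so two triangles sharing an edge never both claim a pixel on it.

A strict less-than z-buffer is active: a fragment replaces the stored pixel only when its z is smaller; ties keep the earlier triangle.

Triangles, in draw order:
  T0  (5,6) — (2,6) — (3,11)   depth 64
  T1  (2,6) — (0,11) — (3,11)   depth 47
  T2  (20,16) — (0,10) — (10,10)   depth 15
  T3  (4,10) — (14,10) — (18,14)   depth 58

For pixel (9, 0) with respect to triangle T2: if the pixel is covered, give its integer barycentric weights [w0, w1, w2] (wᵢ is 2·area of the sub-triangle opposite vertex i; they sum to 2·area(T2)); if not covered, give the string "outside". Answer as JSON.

T0:
  2·area = 15  (B↔C swapped to make it positive)
  edge (5, 6)→(3, 11): d=(-2,5) right/bottom  bias=-1
  edge (3, 11)→(2, 6): d=(-1,-5) top-left  bias=+0
  edge (2, 6)→(5, 6): d=(3,0) top-left  bias=+0
    (0,0)@(1, 1): e=[30,0,-15] → ·  [on edge]
    (3,0)@(7, 1): e=[0,30,-15] → ·  [on edge]
    (1,3)@(3, 7): e=[8,4,3] → █
    (2,3)@(5, 7): e=[-2,14,3] → ·
    (1,4)@(3, 9): e=[4,2,9] → █
    (2,4)@(5, 9): e=[-6,12,9] → ·
    (1,5)@(3, 11): e=[0,0,15] → ·  [on edge]
  covered (2 px):
    · · · · · · · · · · ·
    · · · · · · · · · · ·
    · · · · · · · · · · ·
    · █ · · · · · · · · ·
    · █ · · · · · · · · ·
    · · · · · · · · · · ·
    · · · · · · · · · · ·
    · · · · · · · · · · ·
T1:
  2·area = 15  (B↔C swapped to make it positive)
  edge (2, 6)→(3, 11): d=(1,5) right/bottom  bias=-1
  edge (3, 11)→(0, 11): d=(-3,0) right/bottom  bias=-1
  edge (0, 11)→(2, 6): d=(2,-5) top-left  bias=+0
    (0,0)@(1, 1): e=[0,30,-15] → ·  [on edge]
    (0,4)@(1, 9): e=[8,6,1] → █
    (1,4)@(3, 9): e=[-2,6,11] → ·
    (0,5)@(1, 11): e=[10,0,5] → ·  [on edge]
    (1,5)@(3, 11): e=[0,0,15] → ·  [on edge]
    (2,5)@(5, 11): e=[-10,0,25] → ·  [on edge]
    (3,5)@(7, 11): e=[-20,0,35] → ·  [on edge]
    (4,5)@(9, 11): e=[-30,0,45] → ·  [on edge]
    (5,5)@(11, 11): e=[-40,0,55] → ·  [on edge]
    (6,5)@(13, 11): e=[-50,0,65] → ·  [on edge]
    (7,5)@(15, 11): e=[-60,0,75] → ·  [on edge]
    (8,5)@(17, 11): e=[-70,0,85] → ·  [on edge]
    (9,5)@(19, 11): e=[-80,0,95] → ·  [on edge]
    (10,5)@(21, 11): e=[-90,0,105] → ·  [on edge]
  covered (1 px):
    · · · · · · · · · · ·
    · · · · · · · · · · ·
    · · · · · · · · · · ·
    · · · · · · · · · · ·
    █ · · · · · · · · · ·
    · · · · · · · · · · ·
    · · · · · · · · · · ·
    · · · · · · · · · · ·
T2:
  2·area = 60
  edge (20, 16)→(0, 10): d=(-20,-6) top-left  bias=+0
  edge (0, 10)→(10, 10): d=(10,0) top-left  bias=+0
  edge (10, 10)→(20, 16): d=(10,6) right/bottom  bias=-1
    (2,3)@(5, 7): e=[90,-30,0] → ·  [on edge]
    (2,5)@(5, 11): e=[10,10,40] → █
    (3,5)@(7, 11): e=[22,10,28] → █
    (4,5)@(9, 11): e=[34,10,16] → █
    (5,5)@(11, 11): e=[46,10,4] → █
    (6,5)@(13, 11): e=[58,10,-8] → ·
    (2,6)@(5, 13): e=[-30,30,60] → ·
    (3,6)@(7, 13): e=[-18,30,48] → ·
    (4,6)@(9, 13): e=[-6,30,36] → ·
    (5,6)@(11, 13): e=[6,30,24] → █
    (6,6)@(13, 13): e=[18,30,12] → █
    (7,6)@(15, 13): e=[30,30,0] → ·  [on edge]
  covered (7 px):
    · · · · · · · · · · ·
    · · · · · · · · · · ·
    · · · · · · · · · · ·
    · · · · · · · · · · ·
    · · · · · · · · · · ·
    · · █ █ █ █ · · · · ·
    · · · · · █ █ · · · ·
    · · · · · · · · █ · ·
T3:
  2·area = 40
  edge (4, 10)→(14, 10): d=(10,0) top-left  bias=+0
  edge (14, 10)→(18, 14): d=(4,4) right/bottom  bias=-1
  edge (18, 14)→(4, 10): d=(-14,-4) top-left  bias=+0
    (2,0)@(5, 1): e=[-90,0,130] → ·  [on edge]
    (3,1)@(7, 3): e=[-70,0,110] → ·  [on edge]
    (4,2)@(9, 5): e=[-50,0,90] → ·  [on edge]
    (5,3)@(11, 7): e=[-30,0,70] → ·  [on edge]
    (6,4)@(13, 9): e=[-10,0,50] → ·  [on edge]
    (4,5)@(9, 11): e=[10,24,6] → █
    (5,5)@(11, 11): e=[10,16,14] → █
    (6,5)@(13, 11): e=[10,8,22] → █
    (7,5)@(15, 11): e=[10,0,30] → ·  [on edge]
    (4,6)@(9, 13): e=[30,32,-22] → ·
    (5,6)@(11, 13): e=[30,24,-14] → ·
    (6,6)@(13, 13): e=[30,16,-6] → ·
    (8,6)@(17, 13): e=[30,0,10] → ·  [on edge]
    (9,7)@(19, 15): e=[50,0,-10] → ·  [on edge]
  covered (4 px):
    · · · · · · · · · · ·
    · · · · · · · · · · ·
    · · · · · · · · · · ·
    · · · · · · · · · · ·
    · · · · · · · · · · ·
    · · · · █ █ █ · · · ·
    · · · · · · · █ · · ·
    · · · · · · · · · · ·

Answer: "outside"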